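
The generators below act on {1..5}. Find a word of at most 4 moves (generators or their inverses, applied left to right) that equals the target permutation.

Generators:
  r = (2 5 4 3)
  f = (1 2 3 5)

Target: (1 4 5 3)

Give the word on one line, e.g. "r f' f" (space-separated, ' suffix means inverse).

r f' r

  after r: (2 5 4 3)
  after f': (1 5 4 2 3)
  after r: (1 4 5 3)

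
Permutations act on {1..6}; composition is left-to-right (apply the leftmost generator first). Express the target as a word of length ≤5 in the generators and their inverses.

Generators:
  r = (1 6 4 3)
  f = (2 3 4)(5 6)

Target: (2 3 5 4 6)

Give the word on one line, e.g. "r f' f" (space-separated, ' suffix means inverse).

  after r': (1 3 4 6)
  after r': (1 4)(3 6)
  after f': (1 3 5 6 2 4)
  after r: (2 3 5 4 6)

r' r' f' r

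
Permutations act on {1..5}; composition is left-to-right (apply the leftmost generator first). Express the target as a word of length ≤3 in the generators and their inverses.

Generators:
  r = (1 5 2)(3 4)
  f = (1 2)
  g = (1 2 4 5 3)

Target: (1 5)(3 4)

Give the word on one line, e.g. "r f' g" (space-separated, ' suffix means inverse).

  after r: (1 5 2)(3 4)
  after f: (1 5)(3 4)

r f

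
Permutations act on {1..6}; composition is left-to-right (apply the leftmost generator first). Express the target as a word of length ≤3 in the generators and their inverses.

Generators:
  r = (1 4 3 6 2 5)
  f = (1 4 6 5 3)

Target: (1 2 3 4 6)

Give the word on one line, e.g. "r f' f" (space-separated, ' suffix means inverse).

r' f' r

  after r': (1 5 2 6 3 4)
  after f': (1 6 5 2 4 3)
  after r: (1 2 3 4 6)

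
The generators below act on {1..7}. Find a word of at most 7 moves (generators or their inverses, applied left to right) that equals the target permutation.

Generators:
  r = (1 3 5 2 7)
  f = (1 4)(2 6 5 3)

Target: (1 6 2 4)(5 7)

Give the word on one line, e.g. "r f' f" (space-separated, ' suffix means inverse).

  after r: (1 3 5 2 7)
  after r: (1 5 7 3 2)
  after f: (1 3 6 5 7 2 4)
  after f: (1 2)(3 5 7 6)
  after f: (1 6 2 4)(5 7)

r r f f f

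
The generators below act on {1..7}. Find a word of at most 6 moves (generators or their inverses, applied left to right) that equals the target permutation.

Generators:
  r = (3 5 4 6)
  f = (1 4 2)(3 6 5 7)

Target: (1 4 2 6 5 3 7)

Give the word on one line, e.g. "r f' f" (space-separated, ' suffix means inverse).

  after f: (1 4 2)(3 6 5 7)
  after f: (1 2 4)(3 5)(6 7)
  after r': (1 2 5 6 7 4)
  after f': (1 4 2 6 5 3 7)

f f r' f'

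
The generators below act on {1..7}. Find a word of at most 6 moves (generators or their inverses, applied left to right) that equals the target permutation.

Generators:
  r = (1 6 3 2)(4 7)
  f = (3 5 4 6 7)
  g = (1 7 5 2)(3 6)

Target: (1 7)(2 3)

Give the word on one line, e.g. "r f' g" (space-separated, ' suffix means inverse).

  after f: (3 5 4 6 7)
  after f: (3 4 7 5 6)
  after r': (1 2 3 7 5)
  after g: (2 6 3 5 7)
  after g: (1 7)(2 3)

f f r' g g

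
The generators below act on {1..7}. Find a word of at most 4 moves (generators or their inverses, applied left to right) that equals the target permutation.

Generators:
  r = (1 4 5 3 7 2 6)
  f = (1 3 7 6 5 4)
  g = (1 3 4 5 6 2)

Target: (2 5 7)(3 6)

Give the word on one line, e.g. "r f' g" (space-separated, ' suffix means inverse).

  after r: (1 4 5 3 7 2 6)
  after f: (2 5 7)(3 6)

r f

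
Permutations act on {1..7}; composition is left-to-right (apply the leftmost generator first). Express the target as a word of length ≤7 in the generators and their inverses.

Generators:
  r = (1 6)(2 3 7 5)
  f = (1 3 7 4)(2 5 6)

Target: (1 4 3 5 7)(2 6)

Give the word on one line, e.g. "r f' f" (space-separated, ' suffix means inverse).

  after f: (1 3 7 4)(2 5 6)
  after r': (1 2 7 4 6 5)
  after f': (1 6 2 3)(4 5)
  after r': (3 6 5 4 7)
  after f': (1 4 3 5 7)(2 6)

f r' f' r' f'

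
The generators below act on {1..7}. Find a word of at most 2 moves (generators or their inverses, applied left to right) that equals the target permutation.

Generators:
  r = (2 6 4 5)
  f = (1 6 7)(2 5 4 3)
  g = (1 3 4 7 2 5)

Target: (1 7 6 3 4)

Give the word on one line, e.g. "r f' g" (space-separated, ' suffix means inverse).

r' f'

  after r': (2 5 4 6)
  after f': (1 7 6 3 4)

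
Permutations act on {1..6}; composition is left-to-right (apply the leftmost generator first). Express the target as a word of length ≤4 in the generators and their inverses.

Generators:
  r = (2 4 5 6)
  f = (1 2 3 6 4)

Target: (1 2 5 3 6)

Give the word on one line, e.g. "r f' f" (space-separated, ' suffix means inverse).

r' r' f

  after r': (2 6 5 4)
  after r': (2 5)(4 6)
  after f: (1 2 5 3 6)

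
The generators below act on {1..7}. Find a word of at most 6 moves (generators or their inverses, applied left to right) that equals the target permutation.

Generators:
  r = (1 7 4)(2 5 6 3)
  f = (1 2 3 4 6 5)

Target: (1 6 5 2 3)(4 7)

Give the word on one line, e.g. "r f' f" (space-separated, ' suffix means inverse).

r f' r f' r'

  after r: (1 7 4)(2 5 6 3)
  after f': (1 7 3)(2 6)(4 5)
  after r: (1 4 6 5)(2 3 7)
  after f': (1 3 7)
  after r': (1 6 5 2 3)(4 7)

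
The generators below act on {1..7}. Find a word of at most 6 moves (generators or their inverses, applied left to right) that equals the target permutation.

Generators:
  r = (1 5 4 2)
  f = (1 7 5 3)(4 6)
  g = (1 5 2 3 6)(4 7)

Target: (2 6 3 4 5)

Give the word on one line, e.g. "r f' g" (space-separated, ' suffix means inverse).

f r' f r'

  after f: (1 7 5 3)(4 6)
  after r': (1 7)(2 4 6 5 3)
  after f: (1 5)(2 6 3)
  after r': (2 6 3 4 5)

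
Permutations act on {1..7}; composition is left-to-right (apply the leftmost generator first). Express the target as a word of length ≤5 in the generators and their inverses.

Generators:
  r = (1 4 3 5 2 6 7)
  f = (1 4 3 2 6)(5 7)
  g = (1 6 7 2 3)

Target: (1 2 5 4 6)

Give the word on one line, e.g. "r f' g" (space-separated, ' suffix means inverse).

  after f': (1 6 2 3 4)(5 7)
  after g': (3 4)(5 6 7)
  after g': (1 3 4 2 7 5)
  after f: (1 2 5 4 6)

f' g' g' f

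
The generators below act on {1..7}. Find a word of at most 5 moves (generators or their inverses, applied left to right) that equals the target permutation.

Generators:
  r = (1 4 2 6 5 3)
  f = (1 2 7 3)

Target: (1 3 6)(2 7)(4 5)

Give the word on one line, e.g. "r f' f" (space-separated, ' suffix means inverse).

f r r r

  after f: (1 2 7 3)
  after r: (1 6 5 3 4 2 7)
  after r: (1 5)(2 7 4 6 3)
  after r: (1 3 6)(2 7)(4 5)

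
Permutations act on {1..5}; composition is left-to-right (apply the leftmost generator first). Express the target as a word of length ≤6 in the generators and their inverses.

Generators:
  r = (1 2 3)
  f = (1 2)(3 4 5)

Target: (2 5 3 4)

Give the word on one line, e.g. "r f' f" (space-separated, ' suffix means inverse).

f f r f'

  after f: (1 2)(3 4 5)
  after f: (3 5 4)
  after r: (1 2 3 5 4)
  after f': (2 5 3 4)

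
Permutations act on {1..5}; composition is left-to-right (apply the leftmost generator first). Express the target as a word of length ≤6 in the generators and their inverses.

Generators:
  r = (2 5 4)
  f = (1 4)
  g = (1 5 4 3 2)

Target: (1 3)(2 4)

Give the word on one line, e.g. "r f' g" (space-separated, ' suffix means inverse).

  after f: (1 4)
  after g: (1 3 2)(4 5)
  after r': (1 3 4 2)
  after f: (1 3)(2 4)

f g r' f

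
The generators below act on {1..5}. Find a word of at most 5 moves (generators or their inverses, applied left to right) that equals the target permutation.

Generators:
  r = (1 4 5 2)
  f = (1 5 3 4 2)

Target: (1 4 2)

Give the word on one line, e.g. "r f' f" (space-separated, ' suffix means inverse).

f r f r

  after f: (1 5 3 4 2)
  after r: (1 2 4)(3 5)
  after f: (4 5)
  after r: (1 4 2)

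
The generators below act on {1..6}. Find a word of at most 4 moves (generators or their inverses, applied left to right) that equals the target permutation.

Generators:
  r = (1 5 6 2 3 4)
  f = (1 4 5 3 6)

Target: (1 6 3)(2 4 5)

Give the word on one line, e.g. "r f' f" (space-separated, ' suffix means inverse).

r r

  after r: (1 5 6 2 3 4)
  after r: (1 6 3)(2 4 5)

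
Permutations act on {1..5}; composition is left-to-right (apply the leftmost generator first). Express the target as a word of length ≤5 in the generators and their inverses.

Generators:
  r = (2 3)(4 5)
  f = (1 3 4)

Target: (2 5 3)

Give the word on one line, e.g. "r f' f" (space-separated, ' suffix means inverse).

  after f': (1 4 3)
  after r': (1 5 4 2 3)
  after f: (1 5)(2 4)
  after r: (1 4 3 2 5)
  after f: (2 5 3)

f' r' f r f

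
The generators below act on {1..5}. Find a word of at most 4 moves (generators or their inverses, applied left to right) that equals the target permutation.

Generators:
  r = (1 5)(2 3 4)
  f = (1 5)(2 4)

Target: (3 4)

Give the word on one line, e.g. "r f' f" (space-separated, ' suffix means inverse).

f r

  after f: (1 5)(2 4)
  after r: (3 4)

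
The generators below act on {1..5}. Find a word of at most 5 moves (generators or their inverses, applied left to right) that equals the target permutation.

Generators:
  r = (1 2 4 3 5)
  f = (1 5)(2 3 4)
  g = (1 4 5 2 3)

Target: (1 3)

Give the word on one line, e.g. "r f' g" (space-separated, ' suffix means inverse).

  after f': (1 5)(2 4 3)
  after g': (1 4 2)(3 5)
  after r: (1 3)

f' g' r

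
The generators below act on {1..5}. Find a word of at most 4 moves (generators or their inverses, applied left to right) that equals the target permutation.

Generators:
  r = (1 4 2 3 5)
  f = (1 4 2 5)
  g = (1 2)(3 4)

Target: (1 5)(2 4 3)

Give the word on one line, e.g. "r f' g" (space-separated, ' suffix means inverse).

g f g' g'

  after g: (1 2)(3 4)
  after f: (1 5)(2 4 3)
  after g': (1 5 2 3)
  after g': (1 5)(2 4 3)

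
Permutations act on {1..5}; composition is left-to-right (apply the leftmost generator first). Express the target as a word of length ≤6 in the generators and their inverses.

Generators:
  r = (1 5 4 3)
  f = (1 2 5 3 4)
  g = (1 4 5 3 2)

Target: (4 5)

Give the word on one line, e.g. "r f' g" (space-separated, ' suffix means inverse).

  after g': (1 2 3 5 4)
  after f': (2 5 3)
  after g': (1 2 4)
  after r': (1 2 5)(3 4)
  after f': (4 5)

g' f' g' r' f'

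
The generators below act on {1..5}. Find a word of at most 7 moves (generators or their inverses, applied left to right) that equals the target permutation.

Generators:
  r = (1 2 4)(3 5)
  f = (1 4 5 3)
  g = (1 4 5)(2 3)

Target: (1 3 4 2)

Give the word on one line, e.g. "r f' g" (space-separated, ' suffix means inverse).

g f r f' r'

  after g: (1 4 5)(2 3)
  after f: (1 5 4 3 2)
  after r: (1 3 4 5)
  after f': (1 5 3)
  after r': (1 3 4 2)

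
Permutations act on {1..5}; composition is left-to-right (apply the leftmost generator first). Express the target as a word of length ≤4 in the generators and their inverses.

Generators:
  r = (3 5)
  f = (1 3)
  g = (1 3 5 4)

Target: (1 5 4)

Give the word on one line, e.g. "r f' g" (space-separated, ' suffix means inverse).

  after g': (1 4 5 3)
  after f: (1 4 5)
  after r: (1 4 3 5)
  after g': (1 5 4)

g' f r g'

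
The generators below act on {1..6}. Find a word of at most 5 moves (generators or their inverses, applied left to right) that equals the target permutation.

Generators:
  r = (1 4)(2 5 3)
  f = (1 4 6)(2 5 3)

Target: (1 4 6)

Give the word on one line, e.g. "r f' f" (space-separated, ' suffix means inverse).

f' r r f'

  after f': (1 6 4)(2 3 5)
  after r: (1 6)
  after r: (1 6 4)(2 5 3)
  after f': (1 4 6)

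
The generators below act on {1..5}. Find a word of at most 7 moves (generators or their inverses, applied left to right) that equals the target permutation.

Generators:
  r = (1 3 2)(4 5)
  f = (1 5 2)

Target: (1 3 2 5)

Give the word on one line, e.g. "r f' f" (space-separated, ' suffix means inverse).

r f r f r

  after r: (1 3 2)(4 5)
  after f: (1 3)(2 5 4)
  after r: (1 2 4)
  after f: (2 4 5)
  after r: (1 3 2 5)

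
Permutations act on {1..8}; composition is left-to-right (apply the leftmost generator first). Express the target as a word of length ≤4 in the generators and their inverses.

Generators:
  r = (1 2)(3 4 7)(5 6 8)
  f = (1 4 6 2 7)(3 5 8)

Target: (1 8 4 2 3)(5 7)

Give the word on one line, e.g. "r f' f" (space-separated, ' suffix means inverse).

r f' r' r'

  after r: (1 2)(3 4 7)(5 6 8)
  after f': (1 6 5 4 2 7 8 3)
  after r': (1 5 3 2 4)(6 8 7)
  after r': (1 8 4 2 3)(5 7)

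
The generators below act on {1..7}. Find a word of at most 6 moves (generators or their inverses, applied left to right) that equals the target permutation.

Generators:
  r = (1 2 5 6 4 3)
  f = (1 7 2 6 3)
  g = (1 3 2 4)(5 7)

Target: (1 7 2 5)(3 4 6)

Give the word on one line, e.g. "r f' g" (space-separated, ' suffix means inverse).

  after r: (1 2 5 6 4 3)
  after f': (1 7)(2 5)(4 6)
  after g: (1 5 4 6)(2 7 3)
  after g: (1 7 2 5)(3 4 6)

r f' g g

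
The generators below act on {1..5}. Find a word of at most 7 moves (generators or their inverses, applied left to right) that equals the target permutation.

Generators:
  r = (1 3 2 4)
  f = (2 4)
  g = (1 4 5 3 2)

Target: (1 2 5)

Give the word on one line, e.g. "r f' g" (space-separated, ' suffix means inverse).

  after r: (1 3 2 4)
  after g: (1 2 5 3)
  after g: (2 3 4 5)
  after f': (2 3)(4 5)
  after g': (1 2 5)

r g g f' g'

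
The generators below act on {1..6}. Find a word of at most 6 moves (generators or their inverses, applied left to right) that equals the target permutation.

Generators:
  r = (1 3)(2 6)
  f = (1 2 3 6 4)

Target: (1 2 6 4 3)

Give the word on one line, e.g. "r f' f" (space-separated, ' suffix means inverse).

f' r' f' r

  after f': (1 4 6 3 2)
  after r': (1 4 2 3 6)
  after f': (1 6 4)
  after r: (1 2 6 4 3)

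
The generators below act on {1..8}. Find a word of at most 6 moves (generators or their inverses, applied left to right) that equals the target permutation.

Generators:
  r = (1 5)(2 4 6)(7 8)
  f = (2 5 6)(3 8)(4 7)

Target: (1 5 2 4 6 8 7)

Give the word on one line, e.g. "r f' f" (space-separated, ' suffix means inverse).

f r' r' f' r

  after f: (2 5 6)(3 8)(4 7)
  after r': (1 5 4 8 3 7 2)
  after r': (2 5)(3 8)(4 7 6)
  after f': (5 6 7)
  after r: (1 5 2 4 6 8 7)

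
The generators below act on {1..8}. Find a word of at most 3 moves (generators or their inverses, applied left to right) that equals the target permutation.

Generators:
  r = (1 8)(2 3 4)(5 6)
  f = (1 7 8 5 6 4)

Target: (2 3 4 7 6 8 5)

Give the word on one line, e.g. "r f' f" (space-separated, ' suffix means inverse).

  after f: (1 7 8 5 6 4)
  after f: (1 8 6)(4 7 5)
  after r: (2 3 4 7 6 8 5)

f f r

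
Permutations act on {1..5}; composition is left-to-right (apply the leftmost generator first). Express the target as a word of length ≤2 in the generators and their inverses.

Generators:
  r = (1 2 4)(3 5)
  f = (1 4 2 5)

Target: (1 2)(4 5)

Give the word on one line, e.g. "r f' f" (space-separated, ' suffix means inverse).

f' f'

  after f': (1 5 2 4)
  after f': (1 2)(4 5)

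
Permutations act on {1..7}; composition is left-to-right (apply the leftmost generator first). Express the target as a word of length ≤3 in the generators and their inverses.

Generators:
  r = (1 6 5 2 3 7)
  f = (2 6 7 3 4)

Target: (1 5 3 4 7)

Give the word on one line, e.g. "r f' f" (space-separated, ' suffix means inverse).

  after r': (1 7 3 2 5 6)
  after f': (1 6)(2 5)(3 4)
  after r: (1 5 3 4 7)

r' f' r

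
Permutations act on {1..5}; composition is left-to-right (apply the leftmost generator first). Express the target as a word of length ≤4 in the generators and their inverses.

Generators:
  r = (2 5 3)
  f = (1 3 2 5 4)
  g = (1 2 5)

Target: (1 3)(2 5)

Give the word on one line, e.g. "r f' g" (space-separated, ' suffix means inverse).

  after f': (1 4 5 2 3)
  after g': (1 4 2 3 5)
  after f: (3 4 5)
  after f: (1 3)(2 5)

f' g' f f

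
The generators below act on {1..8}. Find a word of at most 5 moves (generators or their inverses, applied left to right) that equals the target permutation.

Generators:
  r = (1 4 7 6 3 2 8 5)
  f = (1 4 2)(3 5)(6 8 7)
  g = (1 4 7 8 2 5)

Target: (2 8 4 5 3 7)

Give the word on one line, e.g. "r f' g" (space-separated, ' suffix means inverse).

  after r': (1 5 8 2 3 6 7 4)
  after r': (1 8 3 7)(2 6 4 5)
  after f: (1 7 4 3 6 2 8 5)
  after g': (1 4 3 6 8 2 7)
  after f': (2 8 4 5 3 7)

r' r' f g' f'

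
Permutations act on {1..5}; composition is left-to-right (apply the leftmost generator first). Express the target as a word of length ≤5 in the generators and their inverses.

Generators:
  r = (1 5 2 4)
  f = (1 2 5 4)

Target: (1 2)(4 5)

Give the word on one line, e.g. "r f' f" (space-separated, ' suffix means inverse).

f r r f

  after f: (1 2 5 4)
  after r: (1 4 5)
  after r: (2 4)
  after f: (1 2)(4 5)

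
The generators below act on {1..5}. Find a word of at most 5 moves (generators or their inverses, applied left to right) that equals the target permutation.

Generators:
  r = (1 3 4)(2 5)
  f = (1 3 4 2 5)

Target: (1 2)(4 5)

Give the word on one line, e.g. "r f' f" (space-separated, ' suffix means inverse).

  after f: (1 3 4 2 5)
  after r': (4 5)
  after r': (1 4 2 5 3)
  after f: (1 2)(4 5)

f r' r' f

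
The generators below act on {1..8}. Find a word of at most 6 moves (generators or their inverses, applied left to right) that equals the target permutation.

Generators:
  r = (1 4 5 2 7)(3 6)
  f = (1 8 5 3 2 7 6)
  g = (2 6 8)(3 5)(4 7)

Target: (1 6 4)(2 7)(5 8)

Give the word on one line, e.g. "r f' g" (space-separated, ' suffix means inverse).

g r' f' r f

  after g: (2 6 8)(3 5)(4 7)
  after r': (1 7)(2 3 4)(5 6 8)
  after f': (1 2 5 7 6)(3 4)
  after r: (1 7 3 5)(4 6)
  after f: (1 6 4)(2 7)(5 8)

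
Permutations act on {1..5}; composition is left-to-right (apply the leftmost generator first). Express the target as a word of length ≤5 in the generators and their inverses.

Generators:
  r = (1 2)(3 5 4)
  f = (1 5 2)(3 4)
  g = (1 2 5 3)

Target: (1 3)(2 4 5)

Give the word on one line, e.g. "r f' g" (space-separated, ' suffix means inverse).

g' f r

  after g': (1 3 5 2)
  after f: (1 4 3 2 5)
  after r: (1 3)(2 4 5)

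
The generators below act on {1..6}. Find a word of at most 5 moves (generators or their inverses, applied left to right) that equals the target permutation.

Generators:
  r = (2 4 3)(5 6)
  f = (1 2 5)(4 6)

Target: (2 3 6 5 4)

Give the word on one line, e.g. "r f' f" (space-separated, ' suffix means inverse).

r' f' f' f'

  after r': (2 3 4)(5 6)
  after f': (1 5 4)(2 3 6)
  after f': (1 2 3 4 5 6)
  after f': (2 3 6 5 4)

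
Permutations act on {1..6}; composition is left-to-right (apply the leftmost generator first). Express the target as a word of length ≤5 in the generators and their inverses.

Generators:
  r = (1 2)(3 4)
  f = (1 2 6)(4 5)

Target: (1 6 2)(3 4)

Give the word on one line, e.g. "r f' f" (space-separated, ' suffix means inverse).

f r' f r' f'

  after f: (1 2 6)(4 5)
  after r': (2 6)(3 4 5)
  after f: (1 2)(3 5)
  after r': (3 5 4)
  after f': (1 6 2)(3 4)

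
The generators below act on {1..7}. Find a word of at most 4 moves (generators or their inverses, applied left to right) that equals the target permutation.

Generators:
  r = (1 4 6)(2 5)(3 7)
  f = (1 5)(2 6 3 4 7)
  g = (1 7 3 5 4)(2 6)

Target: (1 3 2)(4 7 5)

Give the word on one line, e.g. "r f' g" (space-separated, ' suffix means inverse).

f' g'

  after f': (1 5)(2 7 4 3 6)
  after g': (1 3 2)(4 7 5)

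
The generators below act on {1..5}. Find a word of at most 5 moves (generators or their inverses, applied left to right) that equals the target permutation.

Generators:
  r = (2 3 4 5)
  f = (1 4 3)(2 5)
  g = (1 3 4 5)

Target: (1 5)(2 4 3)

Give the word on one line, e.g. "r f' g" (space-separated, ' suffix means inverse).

g r r

  after g: (1 3 4 5)
  after r: (1 4 2 3 5)
  after r: (1 5)(2 4 3)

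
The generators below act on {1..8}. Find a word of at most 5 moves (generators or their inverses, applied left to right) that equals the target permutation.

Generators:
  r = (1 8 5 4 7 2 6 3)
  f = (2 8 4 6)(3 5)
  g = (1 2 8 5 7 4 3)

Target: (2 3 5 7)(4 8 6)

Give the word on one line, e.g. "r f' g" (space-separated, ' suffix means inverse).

f' g' r f' f'

  after f': (2 6 4 8)(3 5)
  after g': (1 3 8)(2 6 7 5 4)
  after r: (2 3 5 7 4 6)
  after f': (2 5 7 8)
  after f': (2 3 5 7)(4 8 6)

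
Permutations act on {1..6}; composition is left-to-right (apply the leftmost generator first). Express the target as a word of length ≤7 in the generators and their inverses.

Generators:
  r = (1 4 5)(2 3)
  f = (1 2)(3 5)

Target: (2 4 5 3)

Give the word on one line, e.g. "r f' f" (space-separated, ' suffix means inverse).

  after r: (1 4 5)(2 3)
  after r: (1 5 4)
  after f: (1 3 5 4 2)
  after r: (1 2 4 3)
  after f: (2 4 5 3)

r r f r f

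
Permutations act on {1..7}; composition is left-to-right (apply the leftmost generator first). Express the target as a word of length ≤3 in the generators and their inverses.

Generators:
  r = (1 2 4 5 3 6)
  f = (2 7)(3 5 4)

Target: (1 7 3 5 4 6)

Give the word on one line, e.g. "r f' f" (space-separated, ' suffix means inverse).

f r f

  after f: (2 7)(3 5 4)
  after r: (1 2 7 4 6)
  after f: (1 7 3 5 4 6)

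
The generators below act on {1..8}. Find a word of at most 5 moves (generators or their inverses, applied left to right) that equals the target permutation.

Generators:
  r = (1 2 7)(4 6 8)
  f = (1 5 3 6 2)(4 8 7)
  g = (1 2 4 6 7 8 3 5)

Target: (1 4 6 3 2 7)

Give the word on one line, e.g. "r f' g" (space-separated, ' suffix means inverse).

r' f g r'

  after r': (1 7 2)(4 8 6)
  after f: (1 4 7)(2 5 3 6 8)
  after g: (1 6 3 7 2)(4 8)
  after r': (1 4 6 3 2 7)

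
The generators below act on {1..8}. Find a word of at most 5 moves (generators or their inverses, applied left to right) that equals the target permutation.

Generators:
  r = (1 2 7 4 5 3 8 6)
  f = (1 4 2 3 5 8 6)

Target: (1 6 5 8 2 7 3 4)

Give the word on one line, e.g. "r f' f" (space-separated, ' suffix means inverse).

  after f': (1 6 8 5 3 2 4)
  after r': (1 8 4 6 3)(2 7)
  after f: (1 6 5 8 2 7 3 4)

f' r' f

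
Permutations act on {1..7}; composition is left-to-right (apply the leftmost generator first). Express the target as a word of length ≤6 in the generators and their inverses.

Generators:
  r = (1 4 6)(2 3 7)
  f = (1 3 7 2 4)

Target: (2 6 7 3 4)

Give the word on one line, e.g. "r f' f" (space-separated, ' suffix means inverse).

r' f f r

  after r': (1 6 4)(2 7 3)
  after f: (1 6)(3 4)
  after f: (1 6 3)(2 4 7)
  after r: (2 6 7 3 4)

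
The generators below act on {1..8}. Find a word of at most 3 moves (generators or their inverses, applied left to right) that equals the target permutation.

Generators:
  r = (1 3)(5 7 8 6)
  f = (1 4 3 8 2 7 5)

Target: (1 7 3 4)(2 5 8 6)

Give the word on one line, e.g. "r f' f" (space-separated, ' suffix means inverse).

r' f r'

  after r': (1 3)(5 6 8 7)
  after f: (1 8 5 6 2 7)(3 4)
  after r': (1 7 3 4)(2 5 8 6)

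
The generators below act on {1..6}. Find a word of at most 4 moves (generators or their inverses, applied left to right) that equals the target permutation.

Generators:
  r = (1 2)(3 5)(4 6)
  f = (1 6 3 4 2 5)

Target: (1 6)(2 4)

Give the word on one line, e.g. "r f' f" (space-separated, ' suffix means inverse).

  after f': (1 5 2 4 3 6)
  after f': (1 2 3)(4 6 5)
  after f': (1 4)(2 6)(3 5)
  after r': (1 6)(2 4)

f' f' f' r'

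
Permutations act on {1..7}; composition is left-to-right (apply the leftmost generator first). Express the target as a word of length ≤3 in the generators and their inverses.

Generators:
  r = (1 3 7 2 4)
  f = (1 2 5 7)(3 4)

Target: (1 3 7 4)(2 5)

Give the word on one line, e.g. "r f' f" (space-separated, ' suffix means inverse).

r' f'

  after r': (1 4 2 7 3)
  after f': (1 3 7 4)(2 5)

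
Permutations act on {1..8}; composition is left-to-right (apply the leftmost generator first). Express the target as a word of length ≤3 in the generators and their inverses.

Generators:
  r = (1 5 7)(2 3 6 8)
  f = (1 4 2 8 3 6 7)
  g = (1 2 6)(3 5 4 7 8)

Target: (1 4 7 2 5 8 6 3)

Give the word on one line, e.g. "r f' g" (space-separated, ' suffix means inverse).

r g

  after r: (1 5 7)(2 3 6 8)
  after g: (1 4 7 2 5 8 6 3)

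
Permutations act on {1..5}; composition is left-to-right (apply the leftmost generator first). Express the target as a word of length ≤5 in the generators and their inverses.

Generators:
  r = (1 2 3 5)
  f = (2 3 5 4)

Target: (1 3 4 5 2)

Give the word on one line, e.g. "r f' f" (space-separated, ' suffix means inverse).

  after r': (1 5 3 2)
  after f: (1 4 2)
  after f: (1 2)(3 5 4)
  after f: (1 3 4 5 2)

r' f f f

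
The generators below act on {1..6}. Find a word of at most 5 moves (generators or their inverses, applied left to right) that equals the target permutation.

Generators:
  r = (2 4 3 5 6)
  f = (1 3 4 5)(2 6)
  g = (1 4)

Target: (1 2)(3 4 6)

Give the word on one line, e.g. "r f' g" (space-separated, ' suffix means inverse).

r f r' r' g

  after r: (2 4 3 5 6)
  after f: (1 3)(2 5)
  after r': (1 4 2 3)(5 6)
  after r': (1 2 4 6 3)
  after g: (1 2)(3 4 6)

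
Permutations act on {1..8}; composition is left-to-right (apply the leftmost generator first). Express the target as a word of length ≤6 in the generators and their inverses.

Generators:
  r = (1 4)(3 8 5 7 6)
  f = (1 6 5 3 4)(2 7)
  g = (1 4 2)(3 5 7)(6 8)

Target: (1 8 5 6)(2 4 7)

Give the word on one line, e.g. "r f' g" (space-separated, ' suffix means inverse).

r f r f' r

  after r: (1 4)(3 8 5 7 6)
  after f: (2 7 5)(3 8)(4 6)
  after r: (1 4 3 5 2 6)
  after f': (1 3 6 4 5 7 2)
  after r: (1 8 5 6)(2 4 7)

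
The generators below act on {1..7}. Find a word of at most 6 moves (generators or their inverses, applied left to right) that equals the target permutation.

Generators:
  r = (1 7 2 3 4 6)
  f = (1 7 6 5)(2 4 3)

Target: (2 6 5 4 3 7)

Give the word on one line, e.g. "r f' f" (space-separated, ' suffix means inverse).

  after r': (1 6 4 3 2 7)
  after f: (1 5)(2 6 3 4)
  after r: (1 5 7 2)(3 6 4)
  after r: (1 5 2 7 3)
  after f: (2 6 5 4 3 7)

r' f r r f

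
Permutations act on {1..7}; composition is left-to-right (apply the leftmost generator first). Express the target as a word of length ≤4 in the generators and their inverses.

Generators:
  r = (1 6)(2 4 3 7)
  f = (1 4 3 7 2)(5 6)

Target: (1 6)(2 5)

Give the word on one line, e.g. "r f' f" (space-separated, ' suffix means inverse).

  after f: (1 4 3 7 2)(5 6)
  after r': (1 2 6 5)
  after f: (2 5 4 3 7)
  after r': (1 6)(2 5)

f r' f r'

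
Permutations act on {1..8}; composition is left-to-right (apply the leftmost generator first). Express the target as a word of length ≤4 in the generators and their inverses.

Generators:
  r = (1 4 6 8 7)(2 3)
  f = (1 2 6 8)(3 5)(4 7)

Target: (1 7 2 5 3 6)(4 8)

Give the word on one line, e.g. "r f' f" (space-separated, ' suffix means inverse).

  after r: (1 4 6 8 7)(2 3)
  after f: (1 7 2 5 3 6)(4 8)

r f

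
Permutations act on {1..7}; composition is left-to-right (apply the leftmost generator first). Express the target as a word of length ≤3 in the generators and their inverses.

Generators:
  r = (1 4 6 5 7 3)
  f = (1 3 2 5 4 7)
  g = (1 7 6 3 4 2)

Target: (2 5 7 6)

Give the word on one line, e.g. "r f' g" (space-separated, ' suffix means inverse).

  after r: (1 4 6 5 7 3)
  after g': (1 3 2 4 7 6 5)
  after f': (2 5 7 6)

r g' f'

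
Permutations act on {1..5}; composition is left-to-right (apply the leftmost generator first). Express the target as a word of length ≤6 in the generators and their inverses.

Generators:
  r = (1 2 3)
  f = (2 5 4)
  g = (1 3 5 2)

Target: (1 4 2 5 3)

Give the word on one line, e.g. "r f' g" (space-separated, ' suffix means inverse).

  after f': (2 4 5)
  after r: (1 2 4 5 3)
  after f: (1 5 3)
  after f: (1 4 2 5 3)

f' r f f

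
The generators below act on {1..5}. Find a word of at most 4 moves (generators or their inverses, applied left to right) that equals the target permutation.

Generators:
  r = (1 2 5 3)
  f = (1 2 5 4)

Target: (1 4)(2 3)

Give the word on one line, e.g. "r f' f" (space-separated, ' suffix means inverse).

  after r: (1 2 5 3)
  after f: (1 5 3 2 4)
  after f: (1 4 2)(3 5)
  after r': (1 4)(2 3)

r f f r'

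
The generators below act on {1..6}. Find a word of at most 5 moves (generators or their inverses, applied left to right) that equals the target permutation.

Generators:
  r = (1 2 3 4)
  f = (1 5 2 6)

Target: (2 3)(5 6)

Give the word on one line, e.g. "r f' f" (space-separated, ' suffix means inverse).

r' f f r

  after r': (1 4 3 2)
  after f: (1 4 3 6)(2 5)
  after f: (1 4 3)(5 6)
  after r: (2 3)(5 6)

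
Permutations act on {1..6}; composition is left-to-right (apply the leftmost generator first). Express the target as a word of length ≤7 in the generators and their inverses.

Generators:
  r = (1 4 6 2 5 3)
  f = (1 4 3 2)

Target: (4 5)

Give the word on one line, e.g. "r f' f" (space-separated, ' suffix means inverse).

r f r r f'

  after r: (1 4 6 2 5 3)
  after f: (1 3 4 6)(2 5)
  after r: (2 3 6 4)
  after r: (1 4 5 3 2)
  after f': (4 5)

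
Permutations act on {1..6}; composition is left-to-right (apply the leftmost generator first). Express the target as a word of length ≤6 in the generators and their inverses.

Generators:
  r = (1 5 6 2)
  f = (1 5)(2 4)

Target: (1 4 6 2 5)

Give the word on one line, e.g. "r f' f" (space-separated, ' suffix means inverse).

f r f r f'

  after f: (1 5)(2 4)
  after r: (1 6 2 4)
  after f: (1 6 4 5)
  after r: (1 2)(4 6)
  after f': (1 4 6 2 5)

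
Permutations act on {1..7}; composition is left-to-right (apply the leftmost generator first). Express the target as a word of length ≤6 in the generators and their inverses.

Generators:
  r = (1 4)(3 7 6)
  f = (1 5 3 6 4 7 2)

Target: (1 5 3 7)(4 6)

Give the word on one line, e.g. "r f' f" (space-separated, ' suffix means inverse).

f' f' r' f' r'

  after f': (1 2 7 4 6 3 5)
  after f': (1 7 6 5 2 4 3)
  after r': (1 3 4 6 5 2)
  after f': (1 5 7 4 3 6)
  after r': (1 5 3 7)(4 6)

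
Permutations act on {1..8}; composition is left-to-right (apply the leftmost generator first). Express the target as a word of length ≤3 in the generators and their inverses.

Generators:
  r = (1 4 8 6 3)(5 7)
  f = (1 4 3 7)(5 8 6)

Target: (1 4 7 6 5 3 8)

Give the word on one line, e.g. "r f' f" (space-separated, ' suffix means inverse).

r' f'

  after r': (1 3 6 8 4)(5 7)
  after f': (1 4 7 6 5 3 8)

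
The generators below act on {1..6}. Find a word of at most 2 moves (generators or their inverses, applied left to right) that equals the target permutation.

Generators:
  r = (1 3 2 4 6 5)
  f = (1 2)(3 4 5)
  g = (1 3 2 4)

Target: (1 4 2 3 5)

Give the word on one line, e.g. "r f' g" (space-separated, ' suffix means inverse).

f' g

  after f': (1 2)(3 5 4)
  after g: (1 4 2 3 5)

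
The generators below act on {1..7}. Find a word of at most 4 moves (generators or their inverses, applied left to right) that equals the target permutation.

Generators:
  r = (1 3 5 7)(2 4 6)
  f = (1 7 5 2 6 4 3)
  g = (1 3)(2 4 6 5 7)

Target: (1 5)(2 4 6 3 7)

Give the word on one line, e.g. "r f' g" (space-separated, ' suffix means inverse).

r' f

  after r': (1 7 5 3)(2 6 4)
  after f: (1 5)(2 4 6 3 7)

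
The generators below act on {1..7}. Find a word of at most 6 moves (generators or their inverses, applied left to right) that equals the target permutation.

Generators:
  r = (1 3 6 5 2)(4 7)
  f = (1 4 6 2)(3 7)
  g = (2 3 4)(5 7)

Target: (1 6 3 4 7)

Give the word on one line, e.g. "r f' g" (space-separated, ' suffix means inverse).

  after g': (2 4 3)(5 7)
  after r: (1 3)(2 7)(4 6 5)
  after r: (1 6 2 4 5 7)
  after g: (1 6 3 4 7)

g' r r g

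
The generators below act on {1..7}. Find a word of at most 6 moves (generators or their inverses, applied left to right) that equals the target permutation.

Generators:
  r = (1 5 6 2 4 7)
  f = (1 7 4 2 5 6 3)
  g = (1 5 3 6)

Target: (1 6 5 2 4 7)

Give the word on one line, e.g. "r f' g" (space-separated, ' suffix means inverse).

  after g': (1 6 3 5)
  after r: (1 2 4 7)(3 6)
  after f: (1 5 6)
  after r: (1 6 5 2 4 7)

g' r f r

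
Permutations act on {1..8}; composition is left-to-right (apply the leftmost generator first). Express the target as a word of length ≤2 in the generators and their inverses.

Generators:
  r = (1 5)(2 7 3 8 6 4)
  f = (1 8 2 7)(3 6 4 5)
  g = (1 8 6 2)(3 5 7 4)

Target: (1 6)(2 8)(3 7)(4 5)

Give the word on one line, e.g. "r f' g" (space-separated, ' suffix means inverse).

g' g'

  after g': (1 2 6 8)(3 4 7 5)
  after g': (1 6)(2 8)(3 7)(4 5)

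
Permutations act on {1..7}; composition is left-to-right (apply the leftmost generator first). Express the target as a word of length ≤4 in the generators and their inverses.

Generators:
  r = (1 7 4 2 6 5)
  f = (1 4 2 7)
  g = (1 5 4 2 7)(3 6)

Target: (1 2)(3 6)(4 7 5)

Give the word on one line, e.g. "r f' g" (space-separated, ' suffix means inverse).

  after f: (1 4 2 7)
  after g: (1 2)(3 6)(4 7 5)

f g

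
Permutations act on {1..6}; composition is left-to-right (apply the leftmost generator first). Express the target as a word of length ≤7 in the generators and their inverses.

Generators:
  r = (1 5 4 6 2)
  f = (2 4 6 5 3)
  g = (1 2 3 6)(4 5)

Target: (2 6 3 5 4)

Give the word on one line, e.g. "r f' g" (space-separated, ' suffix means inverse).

  after r': (1 2 6 4 5)
  after f': (1 3 5)(2 4 6)
  after g': (1 2 5 6)(3 4)
  after r: (2 4 3 6 5)
  after f: (2 6 3 5 4)

r' f' g' r f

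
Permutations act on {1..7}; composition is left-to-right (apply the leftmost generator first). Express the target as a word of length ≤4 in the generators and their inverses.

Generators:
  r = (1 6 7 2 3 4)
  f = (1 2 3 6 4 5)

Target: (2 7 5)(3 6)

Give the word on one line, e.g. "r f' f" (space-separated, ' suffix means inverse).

  after r': (1 4 3 2 7 6)
  after f: (1 5)(2 7 4 6)
  after f: (2 7 5)(3 6)

r' f f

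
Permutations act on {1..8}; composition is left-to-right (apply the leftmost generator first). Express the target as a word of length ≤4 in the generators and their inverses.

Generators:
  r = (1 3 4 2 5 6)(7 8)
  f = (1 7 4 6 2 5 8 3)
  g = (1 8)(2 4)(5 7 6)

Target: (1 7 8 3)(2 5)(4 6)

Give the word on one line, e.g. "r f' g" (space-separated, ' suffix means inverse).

  after g: (1 8)(2 4)(5 7 6)
  after g: (5 6 7)
  after f: (1 7 8 3)(2 5)(4 6)

g g f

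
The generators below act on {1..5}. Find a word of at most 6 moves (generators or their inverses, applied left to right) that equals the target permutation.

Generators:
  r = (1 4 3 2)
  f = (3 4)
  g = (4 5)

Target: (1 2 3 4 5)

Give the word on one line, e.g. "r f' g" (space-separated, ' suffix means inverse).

  after g: (4 5)
  after r': (1 2 3 4 5)
  after g': (1 2 3 5)
  after g': (1 2 3 4 5)

g r' g' g'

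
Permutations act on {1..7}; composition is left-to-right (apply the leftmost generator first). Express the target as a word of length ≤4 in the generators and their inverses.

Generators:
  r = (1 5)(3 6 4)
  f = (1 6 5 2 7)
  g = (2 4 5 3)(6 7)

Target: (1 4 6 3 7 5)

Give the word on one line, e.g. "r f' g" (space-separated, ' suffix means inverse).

  after g': (2 3 5 4)(6 7)
  after f': (1 7)(2 3 6)(4 5)
  after g: (1 6 4 3 7)
  after r: (1 4 6 3 7 5)

g' f' g r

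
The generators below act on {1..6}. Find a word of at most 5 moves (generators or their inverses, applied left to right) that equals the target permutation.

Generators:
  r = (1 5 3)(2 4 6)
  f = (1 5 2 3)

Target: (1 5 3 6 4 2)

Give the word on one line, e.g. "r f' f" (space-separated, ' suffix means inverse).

f f f r'

  after f: (1 5 2 3)
  after f: (1 2)(3 5)
  after f: (1 3 2 5)
  after r': (1 5 3 6 4 2)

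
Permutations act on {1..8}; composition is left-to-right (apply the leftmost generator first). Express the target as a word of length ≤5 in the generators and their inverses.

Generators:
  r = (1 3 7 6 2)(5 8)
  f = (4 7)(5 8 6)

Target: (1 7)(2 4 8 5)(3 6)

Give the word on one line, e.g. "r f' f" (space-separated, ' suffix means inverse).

  after r: (1 3 7 6 2)(5 8)
  after r: (1 7 2 3 6)
  after f': (1 4 7 2 3 8 5 6)
  after r: (1 4 6 3 5 2 7)
  after f': (1 7)(2 4 8 5)(3 6)

r r f' r f'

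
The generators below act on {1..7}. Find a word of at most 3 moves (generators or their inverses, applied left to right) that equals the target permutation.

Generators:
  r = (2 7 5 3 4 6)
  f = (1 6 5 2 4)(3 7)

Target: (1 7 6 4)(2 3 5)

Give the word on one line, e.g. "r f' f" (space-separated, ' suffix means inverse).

f' r' f'

  after f': (1 4 2 5 6)(3 7)
  after r': (1 3 2 7 5 4 6)
  after f': (1 7 6 4)(2 3 5)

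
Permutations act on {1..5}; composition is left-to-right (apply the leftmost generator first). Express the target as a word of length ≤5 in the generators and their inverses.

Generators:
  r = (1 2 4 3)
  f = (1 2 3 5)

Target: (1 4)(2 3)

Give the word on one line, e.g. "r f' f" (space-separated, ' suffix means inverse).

r f r' f

  after r: (1 2 4 3)
  after f: (1 3 2 4 5)
  after r': (1 4 5 3)
  after f: (1 4)(2 3)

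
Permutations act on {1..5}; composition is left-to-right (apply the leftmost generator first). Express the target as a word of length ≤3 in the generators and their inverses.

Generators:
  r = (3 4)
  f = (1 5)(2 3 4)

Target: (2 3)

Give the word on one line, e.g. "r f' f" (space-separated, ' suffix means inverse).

f r f'

  after f: (1 5)(2 3 4)
  after r: (1 5)(2 4)
  after f': (2 3)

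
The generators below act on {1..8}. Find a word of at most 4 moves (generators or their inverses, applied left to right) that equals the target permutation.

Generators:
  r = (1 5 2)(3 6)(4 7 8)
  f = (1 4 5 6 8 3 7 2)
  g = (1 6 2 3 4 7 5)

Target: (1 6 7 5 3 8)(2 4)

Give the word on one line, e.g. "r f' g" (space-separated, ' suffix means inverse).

g' g' r f'

  after g': (1 5 7 4 3 2 6)
  after g': (1 7 3 6 5 4 2)
  after r: (1 8 4)(2 5 7 6)
  after f': (1 6 7 5 3 8)(2 4)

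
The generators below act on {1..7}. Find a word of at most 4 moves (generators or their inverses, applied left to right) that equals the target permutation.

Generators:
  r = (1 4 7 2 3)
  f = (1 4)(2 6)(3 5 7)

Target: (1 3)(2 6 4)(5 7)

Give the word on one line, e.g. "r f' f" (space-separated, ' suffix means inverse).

f' r' r'

  after f': (1 4)(2 6)(3 7 5)
  after r': (2 6 7 5)(3 4)
  after r': (1 3)(2 6 4)(5 7)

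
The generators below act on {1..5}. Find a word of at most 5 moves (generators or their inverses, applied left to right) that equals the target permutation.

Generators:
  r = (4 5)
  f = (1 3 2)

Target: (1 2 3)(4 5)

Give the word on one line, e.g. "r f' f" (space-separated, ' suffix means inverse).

r' f f r' r'

  after r': (4 5)
  after f: (1 3 2)(4 5)
  after f: (1 2 3)(4 5)
  after r': (1 2 3)
  after r': (1 2 3)(4 5)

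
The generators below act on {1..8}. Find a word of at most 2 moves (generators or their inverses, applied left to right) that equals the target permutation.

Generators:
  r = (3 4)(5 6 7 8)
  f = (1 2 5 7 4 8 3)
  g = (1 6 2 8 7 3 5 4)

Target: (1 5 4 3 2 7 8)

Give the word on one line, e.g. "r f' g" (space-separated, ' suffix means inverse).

f f

  after f: (1 2 5 7 4 8 3)
  after f: (1 5 4 3 2 7 8)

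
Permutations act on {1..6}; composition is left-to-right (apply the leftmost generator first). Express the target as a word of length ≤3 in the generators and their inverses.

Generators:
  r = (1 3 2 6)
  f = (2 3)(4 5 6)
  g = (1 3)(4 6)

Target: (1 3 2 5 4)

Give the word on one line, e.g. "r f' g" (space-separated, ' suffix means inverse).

  after g': (1 3)(4 6)
  after r: (1 2 6 4)
  after f': (1 3 2 5 4)

g' r f'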